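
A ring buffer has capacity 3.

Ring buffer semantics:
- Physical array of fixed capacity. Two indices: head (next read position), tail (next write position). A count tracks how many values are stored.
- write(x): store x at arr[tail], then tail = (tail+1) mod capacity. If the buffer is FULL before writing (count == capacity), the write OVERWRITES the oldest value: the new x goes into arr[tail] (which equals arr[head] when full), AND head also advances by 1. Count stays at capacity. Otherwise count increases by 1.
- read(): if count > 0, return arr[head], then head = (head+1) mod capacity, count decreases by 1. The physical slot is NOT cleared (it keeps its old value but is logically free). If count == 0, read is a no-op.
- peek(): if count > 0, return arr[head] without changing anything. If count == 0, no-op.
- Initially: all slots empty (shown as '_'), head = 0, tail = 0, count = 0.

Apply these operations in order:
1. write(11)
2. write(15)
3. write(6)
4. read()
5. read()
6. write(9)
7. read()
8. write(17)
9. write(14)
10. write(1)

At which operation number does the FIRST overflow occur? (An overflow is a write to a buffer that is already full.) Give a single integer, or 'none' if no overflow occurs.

Answer: 10

Derivation:
After op 1 (write(11)): arr=[11 _ _] head=0 tail=1 count=1
After op 2 (write(15)): arr=[11 15 _] head=0 tail=2 count=2
After op 3 (write(6)): arr=[11 15 6] head=0 tail=0 count=3
After op 4 (read()): arr=[11 15 6] head=1 tail=0 count=2
After op 5 (read()): arr=[11 15 6] head=2 tail=0 count=1
After op 6 (write(9)): arr=[9 15 6] head=2 tail=1 count=2
After op 7 (read()): arr=[9 15 6] head=0 tail=1 count=1
After op 8 (write(17)): arr=[9 17 6] head=0 tail=2 count=2
After op 9 (write(14)): arr=[9 17 14] head=0 tail=0 count=3
After op 10 (write(1)): arr=[1 17 14] head=1 tail=1 count=3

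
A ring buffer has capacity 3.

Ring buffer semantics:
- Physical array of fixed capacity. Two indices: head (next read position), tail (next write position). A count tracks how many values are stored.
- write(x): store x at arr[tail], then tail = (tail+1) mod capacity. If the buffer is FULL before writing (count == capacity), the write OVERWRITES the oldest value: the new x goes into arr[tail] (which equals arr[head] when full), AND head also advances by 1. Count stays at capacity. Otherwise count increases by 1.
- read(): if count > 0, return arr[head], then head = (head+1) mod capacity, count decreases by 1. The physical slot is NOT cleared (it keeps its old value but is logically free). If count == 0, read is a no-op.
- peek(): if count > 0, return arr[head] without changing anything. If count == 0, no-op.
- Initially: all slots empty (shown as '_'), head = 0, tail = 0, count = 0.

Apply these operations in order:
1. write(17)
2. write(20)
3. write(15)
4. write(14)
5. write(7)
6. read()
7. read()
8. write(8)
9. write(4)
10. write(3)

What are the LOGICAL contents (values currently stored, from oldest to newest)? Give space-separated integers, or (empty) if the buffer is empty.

Answer: 8 4 3

Derivation:
After op 1 (write(17)): arr=[17 _ _] head=0 tail=1 count=1
After op 2 (write(20)): arr=[17 20 _] head=0 tail=2 count=2
After op 3 (write(15)): arr=[17 20 15] head=0 tail=0 count=3
After op 4 (write(14)): arr=[14 20 15] head=1 tail=1 count=3
After op 5 (write(7)): arr=[14 7 15] head=2 tail=2 count=3
After op 6 (read()): arr=[14 7 15] head=0 tail=2 count=2
After op 7 (read()): arr=[14 7 15] head=1 tail=2 count=1
After op 8 (write(8)): arr=[14 7 8] head=1 tail=0 count=2
After op 9 (write(4)): arr=[4 7 8] head=1 tail=1 count=3
After op 10 (write(3)): arr=[4 3 8] head=2 tail=2 count=3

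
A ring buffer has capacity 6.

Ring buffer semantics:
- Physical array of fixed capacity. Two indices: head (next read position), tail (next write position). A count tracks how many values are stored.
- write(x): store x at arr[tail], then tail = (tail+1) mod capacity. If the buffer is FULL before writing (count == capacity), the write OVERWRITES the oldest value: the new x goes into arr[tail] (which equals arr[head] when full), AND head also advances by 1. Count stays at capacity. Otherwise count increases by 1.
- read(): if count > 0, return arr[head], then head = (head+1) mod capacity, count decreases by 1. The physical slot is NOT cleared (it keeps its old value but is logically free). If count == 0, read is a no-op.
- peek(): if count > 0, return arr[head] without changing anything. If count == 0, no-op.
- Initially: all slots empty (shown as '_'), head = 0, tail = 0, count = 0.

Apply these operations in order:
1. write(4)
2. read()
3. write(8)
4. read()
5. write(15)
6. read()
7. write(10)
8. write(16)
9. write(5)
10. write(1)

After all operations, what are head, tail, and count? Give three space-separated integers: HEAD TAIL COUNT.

Answer: 3 1 4

Derivation:
After op 1 (write(4)): arr=[4 _ _ _ _ _] head=0 tail=1 count=1
After op 2 (read()): arr=[4 _ _ _ _ _] head=1 tail=1 count=0
After op 3 (write(8)): arr=[4 8 _ _ _ _] head=1 tail=2 count=1
After op 4 (read()): arr=[4 8 _ _ _ _] head=2 tail=2 count=0
After op 5 (write(15)): arr=[4 8 15 _ _ _] head=2 tail=3 count=1
After op 6 (read()): arr=[4 8 15 _ _ _] head=3 tail=3 count=0
After op 7 (write(10)): arr=[4 8 15 10 _ _] head=3 tail=4 count=1
After op 8 (write(16)): arr=[4 8 15 10 16 _] head=3 tail=5 count=2
After op 9 (write(5)): arr=[4 8 15 10 16 5] head=3 tail=0 count=3
After op 10 (write(1)): arr=[1 8 15 10 16 5] head=3 tail=1 count=4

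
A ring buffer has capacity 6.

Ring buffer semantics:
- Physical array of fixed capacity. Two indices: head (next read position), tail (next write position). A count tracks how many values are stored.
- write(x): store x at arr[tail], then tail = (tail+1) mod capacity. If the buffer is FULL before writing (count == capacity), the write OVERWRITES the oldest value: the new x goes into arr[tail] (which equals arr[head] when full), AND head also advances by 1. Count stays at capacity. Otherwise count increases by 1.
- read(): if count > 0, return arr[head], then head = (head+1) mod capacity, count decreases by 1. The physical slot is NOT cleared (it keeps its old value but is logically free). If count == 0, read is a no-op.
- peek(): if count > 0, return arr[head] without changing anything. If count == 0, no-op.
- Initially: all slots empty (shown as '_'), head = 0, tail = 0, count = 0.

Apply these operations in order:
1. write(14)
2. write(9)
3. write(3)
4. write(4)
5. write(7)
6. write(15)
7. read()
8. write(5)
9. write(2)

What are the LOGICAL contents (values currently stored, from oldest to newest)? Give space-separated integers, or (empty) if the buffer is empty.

Answer: 3 4 7 15 5 2

Derivation:
After op 1 (write(14)): arr=[14 _ _ _ _ _] head=0 tail=1 count=1
After op 2 (write(9)): arr=[14 9 _ _ _ _] head=0 tail=2 count=2
After op 3 (write(3)): arr=[14 9 3 _ _ _] head=0 tail=3 count=3
After op 4 (write(4)): arr=[14 9 3 4 _ _] head=0 tail=4 count=4
After op 5 (write(7)): arr=[14 9 3 4 7 _] head=0 tail=5 count=5
After op 6 (write(15)): arr=[14 9 3 4 7 15] head=0 tail=0 count=6
After op 7 (read()): arr=[14 9 3 4 7 15] head=1 tail=0 count=5
After op 8 (write(5)): arr=[5 9 3 4 7 15] head=1 tail=1 count=6
After op 9 (write(2)): arr=[5 2 3 4 7 15] head=2 tail=2 count=6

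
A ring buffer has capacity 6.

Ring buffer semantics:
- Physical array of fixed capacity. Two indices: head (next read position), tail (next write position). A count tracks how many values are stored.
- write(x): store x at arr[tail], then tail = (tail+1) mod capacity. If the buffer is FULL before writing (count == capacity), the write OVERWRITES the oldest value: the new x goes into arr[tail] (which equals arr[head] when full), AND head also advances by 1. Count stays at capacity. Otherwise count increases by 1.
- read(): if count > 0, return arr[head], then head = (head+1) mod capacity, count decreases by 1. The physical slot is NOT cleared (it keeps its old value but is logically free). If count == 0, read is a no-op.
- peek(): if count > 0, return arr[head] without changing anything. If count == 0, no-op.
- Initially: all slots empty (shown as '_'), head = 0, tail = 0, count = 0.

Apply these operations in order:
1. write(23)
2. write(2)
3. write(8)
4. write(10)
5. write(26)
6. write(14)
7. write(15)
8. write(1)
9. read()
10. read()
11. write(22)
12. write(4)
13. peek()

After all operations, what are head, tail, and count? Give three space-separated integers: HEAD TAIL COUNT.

Answer: 4 4 6

Derivation:
After op 1 (write(23)): arr=[23 _ _ _ _ _] head=0 tail=1 count=1
After op 2 (write(2)): arr=[23 2 _ _ _ _] head=0 tail=2 count=2
After op 3 (write(8)): arr=[23 2 8 _ _ _] head=0 tail=3 count=3
After op 4 (write(10)): arr=[23 2 8 10 _ _] head=0 tail=4 count=4
After op 5 (write(26)): arr=[23 2 8 10 26 _] head=0 tail=5 count=5
After op 6 (write(14)): arr=[23 2 8 10 26 14] head=0 tail=0 count=6
After op 7 (write(15)): arr=[15 2 8 10 26 14] head=1 tail=1 count=6
After op 8 (write(1)): arr=[15 1 8 10 26 14] head=2 tail=2 count=6
After op 9 (read()): arr=[15 1 8 10 26 14] head=3 tail=2 count=5
After op 10 (read()): arr=[15 1 8 10 26 14] head=4 tail=2 count=4
After op 11 (write(22)): arr=[15 1 22 10 26 14] head=4 tail=3 count=5
After op 12 (write(4)): arr=[15 1 22 4 26 14] head=4 tail=4 count=6
After op 13 (peek()): arr=[15 1 22 4 26 14] head=4 tail=4 count=6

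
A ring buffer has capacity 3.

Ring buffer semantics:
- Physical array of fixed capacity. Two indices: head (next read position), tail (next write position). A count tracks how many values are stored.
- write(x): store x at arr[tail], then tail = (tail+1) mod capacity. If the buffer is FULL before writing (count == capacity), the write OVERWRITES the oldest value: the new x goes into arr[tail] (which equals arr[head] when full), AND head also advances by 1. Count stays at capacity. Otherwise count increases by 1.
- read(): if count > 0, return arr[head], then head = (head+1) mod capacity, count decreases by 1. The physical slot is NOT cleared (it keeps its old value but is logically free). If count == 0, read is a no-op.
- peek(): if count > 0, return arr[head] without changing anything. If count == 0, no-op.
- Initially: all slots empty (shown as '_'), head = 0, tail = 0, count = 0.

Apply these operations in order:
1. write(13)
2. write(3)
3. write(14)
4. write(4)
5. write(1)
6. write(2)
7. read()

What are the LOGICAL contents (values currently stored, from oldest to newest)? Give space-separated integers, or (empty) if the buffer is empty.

After op 1 (write(13)): arr=[13 _ _] head=0 tail=1 count=1
After op 2 (write(3)): arr=[13 3 _] head=0 tail=2 count=2
After op 3 (write(14)): arr=[13 3 14] head=0 tail=0 count=3
After op 4 (write(4)): arr=[4 3 14] head=1 tail=1 count=3
After op 5 (write(1)): arr=[4 1 14] head=2 tail=2 count=3
After op 6 (write(2)): arr=[4 1 2] head=0 tail=0 count=3
After op 7 (read()): arr=[4 1 2] head=1 tail=0 count=2

Answer: 1 2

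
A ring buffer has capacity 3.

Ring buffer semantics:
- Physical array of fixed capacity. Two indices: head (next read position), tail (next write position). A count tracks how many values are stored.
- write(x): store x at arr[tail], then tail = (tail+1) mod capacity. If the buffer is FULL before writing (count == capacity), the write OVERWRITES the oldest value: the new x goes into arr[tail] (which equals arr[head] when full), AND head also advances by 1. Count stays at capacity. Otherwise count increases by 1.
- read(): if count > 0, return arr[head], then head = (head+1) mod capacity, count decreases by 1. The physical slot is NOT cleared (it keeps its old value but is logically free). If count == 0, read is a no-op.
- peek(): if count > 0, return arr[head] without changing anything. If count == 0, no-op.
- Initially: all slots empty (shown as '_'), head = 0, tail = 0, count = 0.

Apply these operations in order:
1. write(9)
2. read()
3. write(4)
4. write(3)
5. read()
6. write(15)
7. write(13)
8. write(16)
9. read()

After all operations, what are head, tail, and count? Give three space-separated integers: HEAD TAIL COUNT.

Answer: 1 0 2

Derivation:
After op 1 (write(9)): arr=[9 _ _] head=0 tail=1 count=1
After op 2 (read()): arr=[9 _ _] head=1 tail=1 count=0
After op 3 (write(4)): arr=[9 4 _] head=1 tail=2 count=1
After op 4 (write(3)): arr=[9 4 3] head=1 tail=0 count=2
After op 5 (read()): arr=[9 4 3] head=2 tail=0 count=1
After op 6 (write(15)): arr=[15 4 3] head=2 tail=1 count=2
After op 7 (write(13)): arr=[15 13 3] head=2 tail=2 count=3
After op 8 (write(16)): arr=[15 13 16] head=0 tail=0 count=3
After op 9 (read()): arr=[15 13 16] head=1 tail=0 count=2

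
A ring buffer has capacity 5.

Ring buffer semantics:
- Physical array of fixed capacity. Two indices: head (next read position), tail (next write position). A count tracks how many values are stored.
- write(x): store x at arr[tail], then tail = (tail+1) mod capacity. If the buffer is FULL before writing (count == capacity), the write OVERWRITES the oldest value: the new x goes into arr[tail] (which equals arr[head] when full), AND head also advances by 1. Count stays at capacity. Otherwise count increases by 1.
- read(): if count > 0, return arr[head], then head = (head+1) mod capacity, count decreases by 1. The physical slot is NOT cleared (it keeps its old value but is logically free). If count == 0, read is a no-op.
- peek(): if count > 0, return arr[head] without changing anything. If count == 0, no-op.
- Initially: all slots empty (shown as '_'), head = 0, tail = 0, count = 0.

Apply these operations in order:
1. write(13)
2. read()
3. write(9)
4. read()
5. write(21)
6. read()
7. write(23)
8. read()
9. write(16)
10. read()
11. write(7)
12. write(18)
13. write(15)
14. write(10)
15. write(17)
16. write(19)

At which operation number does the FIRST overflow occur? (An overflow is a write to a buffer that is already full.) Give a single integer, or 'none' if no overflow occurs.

Answer: 16

Derivation:
After op 1 (write(13)): arr=[13 _ _ _ _] head=0 tail=1 count=1
After op 2 (read()): arr=[13 _ _ _ _] head=1 tail=1 count=0
After op 3 (write(9)): arr=[13 9 _ _ _] head=1 tail=2 count=1
After op 4 (read()): arr=[13 9 _ _ _] head=2 tail=2 count=0
After op 5 (write(21)): arr=[13 9 21 _ _] head=2 tail=3 count=1
After op 6 (read()): arr=[13 9 21 _ _] head=3 tail=3 count=0
After op 7 (write(23)): arr=[13 9 21 23 _] head=3 tail=4 count=1
After op 8 (read()): arr=[13 9 21 23 _] head=4 tail=4 count=0
After op 9 (write(16)): arr=[13 9 21 23 16] head=4 tail=0 count=1
After op 10 (read()): arr=[13 9 21 23 16] head=0 tail=0 count=0
After op 11 (write(7)): arr=[7 9 21 23 16] head=0 tail=1 count=1
After op 12 (write(18)): arr=[7 18 21 23 16] head=0 tail=2 count=2
After op 13 (write(15)): arr=[7 18 15 23 16] head=0 tail=3 count=3
After op 14 (write(10)): arr=[7 18 15 10 16] head=0 tail=4 count=4
After op 15 (write(17)): arr=[7 18 15 10 17] head=0 tail=0 count=5
After op 16 (write(19)): arr=[19 18 15 10 17] head=1 tail=1 count=5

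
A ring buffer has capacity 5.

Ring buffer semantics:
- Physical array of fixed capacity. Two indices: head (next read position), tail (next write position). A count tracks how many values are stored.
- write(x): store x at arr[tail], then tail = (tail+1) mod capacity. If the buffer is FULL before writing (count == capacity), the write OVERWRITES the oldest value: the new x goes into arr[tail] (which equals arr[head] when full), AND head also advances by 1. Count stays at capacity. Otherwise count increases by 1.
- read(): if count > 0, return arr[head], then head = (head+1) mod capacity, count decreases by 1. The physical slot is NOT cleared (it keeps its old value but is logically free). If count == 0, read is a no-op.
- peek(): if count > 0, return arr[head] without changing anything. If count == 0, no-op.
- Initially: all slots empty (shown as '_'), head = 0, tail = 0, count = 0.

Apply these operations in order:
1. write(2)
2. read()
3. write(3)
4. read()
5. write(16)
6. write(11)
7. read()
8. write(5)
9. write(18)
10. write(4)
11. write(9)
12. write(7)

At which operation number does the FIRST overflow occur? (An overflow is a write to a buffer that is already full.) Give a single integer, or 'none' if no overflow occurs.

After op 1 (write(2)): arr=[2 _ _ _ _] head=0 tail=1 count=1
After op 2 (read()): arr=[2 _ _ _ _] head=1 tail=1 count=0
After op 3 (write(3)): arr=[2 3 _ _ _] head=1 tail=2 count=1
After op 4 (read()): arr=[2 3 _ _ _] head=2 tail=2 count=0
After op 5 (write(16)): arr=[2 3 16 _ _] head=2 tail=3 count=1
After op 6 (write(11)): arr=[2 3 16 11 _] head=2 tail=4 count=2
After op 7 (read()): arr=[2 3 16 11 _] head=3 tail=4 count=1
After op 8 (write(5)): arr=[2 3 16 11 5] head=3 tail=0 count=2
After op 9 (write(18)): arr=[18 3 16 11 5] head=3 tail=1 count=3
After op 10 (write(4)): arr=[18 4 16 11 5] head=3 tail=2 count=4
After op 11 (write(9)): arr=[18 4 9 11 5] head=3 tail=3 count=5
After op 12 (write(7)): arr=[18 4 9 7 5] head=4 tail=4 count=5

Answer: 12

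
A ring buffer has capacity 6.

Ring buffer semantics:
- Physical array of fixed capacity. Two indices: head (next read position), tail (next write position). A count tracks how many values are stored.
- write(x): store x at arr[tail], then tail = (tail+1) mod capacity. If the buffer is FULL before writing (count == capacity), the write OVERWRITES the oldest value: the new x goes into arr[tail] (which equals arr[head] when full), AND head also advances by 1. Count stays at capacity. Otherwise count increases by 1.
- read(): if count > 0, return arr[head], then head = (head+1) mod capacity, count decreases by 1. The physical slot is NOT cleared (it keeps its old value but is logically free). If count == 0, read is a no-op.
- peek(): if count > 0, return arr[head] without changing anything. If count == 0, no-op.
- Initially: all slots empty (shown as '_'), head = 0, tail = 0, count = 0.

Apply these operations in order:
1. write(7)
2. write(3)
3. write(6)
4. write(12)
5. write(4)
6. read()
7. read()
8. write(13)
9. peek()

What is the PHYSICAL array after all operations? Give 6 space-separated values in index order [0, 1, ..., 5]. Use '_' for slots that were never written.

Answer: 7 3 6 12 4 13

Derivation:
After op 1 (write(7)): arr=[7 _ _ _ _ _] head=0 tail=1 count=1
After op 2 (write(3)): arr=[7 3 _ _ _ _] head=0 tail=2 count=2
After op 3 (write(6)): arr=[7 3 6 _ _ _] head=0 tail=3 count=3
After op 4 (write(12)): arr=[7 3 6 12 _ _] head=0 tail=4 count=4
After op 5 (write(4)): arr=[7 3 6 12 4 _] head=0 tail=5 count=5
After op 6 (read()): arr=[7 3 6 12 4 _] head=1 tail=5 count=4
After op 7 (read()): arr=[7 3 6 12 4 _] head=2 tail=5 count=3
After op 8 (write(13)): arr=[7 3 6 12 4 13] head=2 tail=0 count=4
After op 9 (peek()): arr=[7 3 6 12 4 13] head=2 tail=0 count=4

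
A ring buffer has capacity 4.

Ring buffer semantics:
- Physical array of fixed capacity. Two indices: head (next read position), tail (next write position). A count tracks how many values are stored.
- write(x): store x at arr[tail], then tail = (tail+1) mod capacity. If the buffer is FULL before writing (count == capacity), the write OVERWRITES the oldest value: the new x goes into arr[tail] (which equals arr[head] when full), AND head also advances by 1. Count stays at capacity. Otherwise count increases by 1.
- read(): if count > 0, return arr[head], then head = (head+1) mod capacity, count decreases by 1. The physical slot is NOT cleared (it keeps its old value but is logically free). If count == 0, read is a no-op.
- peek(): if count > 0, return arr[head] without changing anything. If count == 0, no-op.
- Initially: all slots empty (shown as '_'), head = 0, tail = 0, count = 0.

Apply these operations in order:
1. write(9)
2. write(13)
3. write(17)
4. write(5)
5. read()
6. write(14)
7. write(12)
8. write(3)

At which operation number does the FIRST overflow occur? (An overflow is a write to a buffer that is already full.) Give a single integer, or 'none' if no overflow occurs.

Answer: 7

Derivation:
After op 1 (write(9)): arr=[9 _ _ _] head=0 tail=1 count=1
After op 2 (write(13)): arr=[9 13 _ _] head=0 tail=2 count=2
After op 3 (write(17)): arr=[9 13 17 _] head=0 tail=3 count=3
After op 4 (write(5)): arr=[9 13 17 5] head=0 tail=0 count=4
After op 5 (read()): arr=[9 13 17 5] head=1 tail=0 count=3
After op 6 (write(14)): arr=[14 13 17 5] head=1 tail=1 count=4
After op 7 (write(12)): arr=[14 12 17 5] head=2 tail=2 count=4
After op 8 (write(3)): arr=[14 12 3 5] head=3 tail=3 count=4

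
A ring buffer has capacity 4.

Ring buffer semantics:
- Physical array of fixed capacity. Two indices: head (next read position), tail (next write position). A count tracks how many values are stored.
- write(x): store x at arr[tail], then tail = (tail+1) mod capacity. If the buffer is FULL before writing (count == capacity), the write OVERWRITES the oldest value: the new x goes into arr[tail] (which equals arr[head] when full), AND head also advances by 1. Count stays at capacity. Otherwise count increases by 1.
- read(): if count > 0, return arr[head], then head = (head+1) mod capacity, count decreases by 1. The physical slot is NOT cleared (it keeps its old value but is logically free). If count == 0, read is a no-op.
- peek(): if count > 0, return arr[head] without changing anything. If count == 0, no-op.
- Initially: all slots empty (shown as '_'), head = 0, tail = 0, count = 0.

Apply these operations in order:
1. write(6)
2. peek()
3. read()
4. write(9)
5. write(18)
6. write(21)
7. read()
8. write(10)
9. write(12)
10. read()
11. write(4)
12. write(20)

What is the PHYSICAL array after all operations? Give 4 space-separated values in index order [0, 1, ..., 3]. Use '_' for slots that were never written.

Answer: 10 12 4 20

Derivation:
After op 1 (write(6)): arr=[6 _ _ _] head=0 tail=1 count=1
After op 2 (peek()): arr=[6 _ _ _] head=0 tail=1 count=1
After op 3 (read()): arr=[6 _ _ _] head=1 tail=1 count=0
After op 4 (write(9)): arr=[6 9 _ _] head=1 tail=2 count=1
After op 5 (write(18)): arr=[6 9 18 _] head=1 tail=3 count=2
After op 6 (write(21)): arr=[6 9 18 21] head=1 tail=0 count=3
After op 7 (read()): arr=[6 9 18 21] head=2 tail=0 count=2
After op 8 (write(10)): arr=[10 9 18 21] head=2 tail=1 count=3
After op 9 (write(12)): arr=[10 12 18 21] head=2 tail=2 count=4
After op 10 (read()): arr=[10 12 18 21] head=3 tail=2 count=3
After op 11 (write(4)): arr=[10 12 4 21] head=3 tail=3 count=4
After op 12 (write(20)): arr=[10 12 4 20] head=0 tail=0 count=4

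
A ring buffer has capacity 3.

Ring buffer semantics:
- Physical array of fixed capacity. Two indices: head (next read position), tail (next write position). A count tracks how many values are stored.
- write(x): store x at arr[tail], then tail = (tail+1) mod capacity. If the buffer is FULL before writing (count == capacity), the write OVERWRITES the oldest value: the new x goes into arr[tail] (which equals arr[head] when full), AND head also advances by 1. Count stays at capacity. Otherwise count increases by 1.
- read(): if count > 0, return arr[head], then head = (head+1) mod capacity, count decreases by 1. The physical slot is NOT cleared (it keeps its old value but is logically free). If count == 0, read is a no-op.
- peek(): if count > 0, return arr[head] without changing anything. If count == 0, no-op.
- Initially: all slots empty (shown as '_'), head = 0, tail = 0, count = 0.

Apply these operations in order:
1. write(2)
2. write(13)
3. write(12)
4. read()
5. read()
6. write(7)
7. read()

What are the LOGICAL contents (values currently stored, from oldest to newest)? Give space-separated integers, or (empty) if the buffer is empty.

Answer: 7

Derivation:
After op 1 (write(2)): arr=[2 _ _] head=0 tail=1 count=1
After op 2 (write(13)): arr=[2 13 _] head=0 tail=2 count=2
After op 3 (write(12)): arr=[2 13 12] head=0 tail=0 count=3
After op 4 (read()): arr=[2 13 12] head=1 tail=0 count=2
After op 5 (read()): arr=[2 13 12] head=2 tail=0 count=1
After op 6 (write(7)): arr=[7 13 12] head=2 tail=1 count=2
After op 7 (read()): arr=[7 13 12] head=0 tail=1 count=1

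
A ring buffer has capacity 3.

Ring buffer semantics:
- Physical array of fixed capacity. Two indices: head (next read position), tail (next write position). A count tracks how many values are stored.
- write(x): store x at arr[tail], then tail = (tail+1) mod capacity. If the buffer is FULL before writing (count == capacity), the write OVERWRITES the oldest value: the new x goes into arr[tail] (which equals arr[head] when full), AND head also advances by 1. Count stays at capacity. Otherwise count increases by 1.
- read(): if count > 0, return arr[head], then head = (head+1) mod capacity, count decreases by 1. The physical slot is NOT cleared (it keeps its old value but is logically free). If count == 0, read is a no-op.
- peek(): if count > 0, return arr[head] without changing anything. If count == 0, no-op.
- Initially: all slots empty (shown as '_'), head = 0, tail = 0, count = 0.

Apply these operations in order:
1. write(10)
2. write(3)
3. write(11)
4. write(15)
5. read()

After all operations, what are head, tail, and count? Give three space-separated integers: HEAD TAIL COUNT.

After op 1 (write(10)): arr=[10 _ _] head=0 tail=1 count=1
After op 2 (write(3)): arr=[10 3 _] head=0 tail=2 count=2
After op 3 (write(11)): arr=[10 3 11] head=0 tail=0 count=3
After op 4 (write(15)): arr=[15 3 11] head=1 tail=1 count=3
After op 5 (read()): arr=[15 3 11] head=2 tail=1 count=2

Answer: 2 1 2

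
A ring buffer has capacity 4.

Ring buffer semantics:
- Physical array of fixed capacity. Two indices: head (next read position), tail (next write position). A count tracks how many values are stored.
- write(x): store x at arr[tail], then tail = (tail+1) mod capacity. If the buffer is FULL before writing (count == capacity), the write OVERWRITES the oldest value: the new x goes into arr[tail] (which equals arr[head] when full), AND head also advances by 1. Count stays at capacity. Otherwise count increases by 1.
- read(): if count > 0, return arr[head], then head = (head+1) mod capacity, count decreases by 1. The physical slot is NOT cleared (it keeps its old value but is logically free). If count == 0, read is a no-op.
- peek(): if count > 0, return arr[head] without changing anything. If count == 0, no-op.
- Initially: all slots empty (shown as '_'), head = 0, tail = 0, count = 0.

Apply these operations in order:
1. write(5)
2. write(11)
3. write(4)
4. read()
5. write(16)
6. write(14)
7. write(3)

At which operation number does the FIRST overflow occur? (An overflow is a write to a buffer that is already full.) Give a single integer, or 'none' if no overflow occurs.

After op 1 (write(5)): arr=[5 _ _ _] head=0 tail=1 count=1
After op 2 (write(11)): arr=[5 11 _ _] head=0 tail=2 count=2
After op 3 (write(4)): arr=[5 11 4 _] head=0 tail=3 count=3
After op 4 (read()): arr=[5 11 4 _] head=1 tail=3 count=2
After op 5 (write(16)): arr=[5 11 4 16] head=1 tail=0 count=3
After op 6 (write(14)): arr=[14 11 4 16] head=1 tail=1 count=4
After op 7 (write(3)): arr=[14 3 4 16] head=2 tail=2 count=4

Answer: 7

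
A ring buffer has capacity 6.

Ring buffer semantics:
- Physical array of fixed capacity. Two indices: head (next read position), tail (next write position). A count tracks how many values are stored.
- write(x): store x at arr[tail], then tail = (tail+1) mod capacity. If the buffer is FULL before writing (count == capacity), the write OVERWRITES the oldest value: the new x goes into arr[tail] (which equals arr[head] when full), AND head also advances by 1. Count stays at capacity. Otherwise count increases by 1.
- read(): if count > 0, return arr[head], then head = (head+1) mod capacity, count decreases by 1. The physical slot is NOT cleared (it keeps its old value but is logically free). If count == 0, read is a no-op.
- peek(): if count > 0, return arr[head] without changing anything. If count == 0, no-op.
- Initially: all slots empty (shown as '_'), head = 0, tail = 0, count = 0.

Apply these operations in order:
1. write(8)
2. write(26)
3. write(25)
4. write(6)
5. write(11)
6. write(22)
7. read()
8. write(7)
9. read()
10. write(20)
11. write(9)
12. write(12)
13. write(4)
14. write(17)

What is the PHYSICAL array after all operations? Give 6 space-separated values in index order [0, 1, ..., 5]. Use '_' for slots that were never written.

Answer: 7 20 9 12 4 17

Derivation:
After op 1 (write(8)): arr=[8 _ _ _ _ _] head=0 tail=1 count=1
After op 2 (write(26)): arr=[8 26 _ _ _ _] head=0 tail=2 count=2
After op 3 (write(25)): arr=[8 26 25 _ _ _] head=0 tail=3 count=3
After op 4 (write(6)): arr=[8 26 25 6 _ _] head=0 tail=4 count=4
After op 5 (write(11)): arr=[8 26 25 6 11 _] head=0 tail=5 count=5
After op 6 (write(22)): arr=[8 26 25 6 11 22] head=0 tail=0 count=6
After op 7 (read()): arr=[8 26 25 6 11 22] head=1 tail=0 count=5
After op 8 (write(7)): arr=[7 26 25 6 11 22] head=1 tail=1 count=6
After op 9 (read()): arr=[7 26 25 6 11 22] head=2 tail=1 count=5
After op 10 (write(20)): arr=[7 20 25 6 11 22] head=2 tail=2 count=6
After op 11 (write(9)): arr=[7 20 9 6 11 22] head=3 tail=3 count=6
After op 12 (write(12)): arr=[7 20 9 12 11 22] head=4 tail=4 count=6
After op 13 (write(4)): arr=[7 20 9 12 4 22] head=5 tail=5 count=6
After op 14 (write(17)): arr=[7 20 9 12 4 17] head=0 tail=0 count=6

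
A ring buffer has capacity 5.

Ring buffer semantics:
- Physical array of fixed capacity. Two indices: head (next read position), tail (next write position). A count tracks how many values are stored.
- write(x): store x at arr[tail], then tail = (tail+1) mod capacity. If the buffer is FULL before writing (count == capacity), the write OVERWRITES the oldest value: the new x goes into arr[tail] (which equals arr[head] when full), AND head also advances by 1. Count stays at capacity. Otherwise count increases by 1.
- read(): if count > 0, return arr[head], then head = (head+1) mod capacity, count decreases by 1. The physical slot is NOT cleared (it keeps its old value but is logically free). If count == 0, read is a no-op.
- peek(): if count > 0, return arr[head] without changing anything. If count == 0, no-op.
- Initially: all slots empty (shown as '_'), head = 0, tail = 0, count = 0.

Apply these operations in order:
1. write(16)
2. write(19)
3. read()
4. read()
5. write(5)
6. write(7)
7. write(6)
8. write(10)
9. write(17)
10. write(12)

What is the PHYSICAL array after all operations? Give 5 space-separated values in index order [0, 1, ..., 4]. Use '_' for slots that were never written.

After op 1 (write(16)): arr=[16 _ _ _ _] head=0 tail=1 count=1
After op 2 (write(19)): arr=[16 19 _ _ _] head=0 tail=2 count=2
After op 3 (read()): arr=[16 19 _ _ _] head=1 tail=2 count=1
After op 4 (read()): arr=[16 19 _ _ _] head=2 tail=2 count=0
After op 5 (write(5)): arr=[16 19 5 _ _] head=2 tail=3 count=1
After op 6 (write(7)): arr=[16 19 5 7 _] head=2 tail=4 count=2
After op 7 (write(6)): arr=[16 19 5 7 6] head=2 tail=0 count=3
After op 8 (write(10)): arr=[10 19 5 7 6] head=2 tail=1 count=4
After op 9 (write(17)): arr=[10 17 5 7 6] head=2 tail=2 count=5
After op 10 (write(12)): arr=[10 17 12 7 6] head=3 tail=3 count=5

Answer: 10 17 12 7 6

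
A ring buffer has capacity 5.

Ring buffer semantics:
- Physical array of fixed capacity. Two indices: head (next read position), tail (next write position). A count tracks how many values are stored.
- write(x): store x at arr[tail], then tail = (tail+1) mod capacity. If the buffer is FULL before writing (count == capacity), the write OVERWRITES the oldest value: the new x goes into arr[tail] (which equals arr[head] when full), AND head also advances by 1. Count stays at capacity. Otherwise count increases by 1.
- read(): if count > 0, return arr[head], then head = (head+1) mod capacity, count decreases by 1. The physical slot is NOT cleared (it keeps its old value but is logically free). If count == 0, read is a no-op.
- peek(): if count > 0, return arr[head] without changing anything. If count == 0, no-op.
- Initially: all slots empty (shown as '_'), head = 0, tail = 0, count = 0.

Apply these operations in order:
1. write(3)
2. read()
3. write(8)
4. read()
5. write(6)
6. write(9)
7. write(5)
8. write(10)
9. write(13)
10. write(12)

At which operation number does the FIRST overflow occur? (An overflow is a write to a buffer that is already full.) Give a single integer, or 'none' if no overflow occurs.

After op 1 (write(3)): arr=[3 _ _ _ _] head=0 tail=1 count=1
After op 2 (read()): arr=[3 _ _ _ _] head=1 tail=1 count=0
After op 3 (write(8)): arr=[3 8 _ _ _] head=1 tail=2 count=1
After op 4 (read()): arr=[3 8 _ _ _] head=2 tail=2 count=0
After op 5 (write(6)): arr=[3 8 6 _ _] head=2 tail=3 count=1
After op 6 (write(9)): arr=[3 8 6 9 _] head=2 tail=4 count=2
After op 7 (write(5)): arr=[3 8 6 9 5] head=2 tail=0 count=3
After op 8 (write(10)): arr=[10 8 6 9 5] head=2 tail=1 count=4
After op 9 (write(13)): arr=[10 13 6 9 5] head=2 tail=2 count=5
After op 10 (write(12)): arr=[10 13 12 9 5] head=3 tail=3 count=5

Answer: 10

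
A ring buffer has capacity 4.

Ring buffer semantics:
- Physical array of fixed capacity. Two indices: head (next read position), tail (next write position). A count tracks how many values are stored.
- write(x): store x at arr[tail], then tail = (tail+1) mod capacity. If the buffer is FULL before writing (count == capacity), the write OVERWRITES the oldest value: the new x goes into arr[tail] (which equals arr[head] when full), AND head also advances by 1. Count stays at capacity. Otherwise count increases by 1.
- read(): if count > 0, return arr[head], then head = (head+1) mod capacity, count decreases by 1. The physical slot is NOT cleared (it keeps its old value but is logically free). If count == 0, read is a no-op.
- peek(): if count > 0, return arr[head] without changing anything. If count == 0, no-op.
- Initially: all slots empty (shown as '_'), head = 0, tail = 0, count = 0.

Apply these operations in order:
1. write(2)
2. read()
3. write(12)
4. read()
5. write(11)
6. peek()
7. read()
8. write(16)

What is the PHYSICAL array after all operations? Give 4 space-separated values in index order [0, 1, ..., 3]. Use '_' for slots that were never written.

After op 1 (write(2)): arr=[2 _ _ _] head=0 tail=1 count=1
After op 2 (read()): arr=[2 _ _ _] head=1 tail=1 count=0
After op 3 (write(12)): arr=[2 12 _ _] head=1 tail=2 count=1
After op 4 (read()): arr=[2 12 _ _] head=2 tail=2 count=0
After op 5 (write(11)): arr=[2 12 11 _] head=2 tail=3 count=1
After op 6 (peek()): arr=[2 12 11 _] head=2 tail=3 count=1
After op 7 (read()): arr=[2 12 11 _] head=3 tail=3 count=0
After op 8 (write(16)): arr=[2 12 11 16] head=3 tail=0 count=1

Answer: 2 12 11 16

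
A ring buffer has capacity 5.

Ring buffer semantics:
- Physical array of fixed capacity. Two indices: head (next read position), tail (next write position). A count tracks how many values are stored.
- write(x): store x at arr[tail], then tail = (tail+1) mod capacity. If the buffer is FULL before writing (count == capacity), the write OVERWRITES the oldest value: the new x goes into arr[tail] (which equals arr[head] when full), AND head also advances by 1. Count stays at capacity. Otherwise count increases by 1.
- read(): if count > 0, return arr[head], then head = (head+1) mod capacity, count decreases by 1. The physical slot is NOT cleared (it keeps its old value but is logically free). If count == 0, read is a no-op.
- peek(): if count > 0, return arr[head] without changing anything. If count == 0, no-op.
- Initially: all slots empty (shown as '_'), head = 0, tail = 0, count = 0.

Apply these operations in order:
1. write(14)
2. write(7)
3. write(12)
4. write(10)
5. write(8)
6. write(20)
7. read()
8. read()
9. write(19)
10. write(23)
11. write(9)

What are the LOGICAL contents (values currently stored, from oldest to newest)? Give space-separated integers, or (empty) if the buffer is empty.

Answer: 8 20 19 23 9

Derivation:
After op 1 (write(14)): arr=[14 _ _ _ _] head=0 tail=1 count=1
After op 2 (write(7)): arr=[14 7 _ _ _] head=0 tail=2 count=2
After op 3 (write(12)): arr=[14 7 12 _ _] head=0 tail=3 count=3
After op 4 (write(10)): arr=[14 7 12 10 _] head=0 tail=4 count=4
After op 5 (write(8)): arr=[14 7 12 10 8] head=0 tail=0 count=5
After op 6 (write(20)): arr=[20 7 12 10 8] head=1 tail=1 count=5
After op 7 (read()): arr=[20 7 12 10 8] head=2 tail=1 count=4
After op 8 (read()): arr=[20 7 12 10 8] head=3 tail=1 count=3
After op 9 (write(19)): arr=[20 19 12 10 8] head=3 tail=2 count=4
After op 10 (write(23)): arr=[20 19 23 10 8] head=3 tail=3 count=5
After op 11 (write(9)): arr=[20 19 23 9 8] head=4 tail=4 count=5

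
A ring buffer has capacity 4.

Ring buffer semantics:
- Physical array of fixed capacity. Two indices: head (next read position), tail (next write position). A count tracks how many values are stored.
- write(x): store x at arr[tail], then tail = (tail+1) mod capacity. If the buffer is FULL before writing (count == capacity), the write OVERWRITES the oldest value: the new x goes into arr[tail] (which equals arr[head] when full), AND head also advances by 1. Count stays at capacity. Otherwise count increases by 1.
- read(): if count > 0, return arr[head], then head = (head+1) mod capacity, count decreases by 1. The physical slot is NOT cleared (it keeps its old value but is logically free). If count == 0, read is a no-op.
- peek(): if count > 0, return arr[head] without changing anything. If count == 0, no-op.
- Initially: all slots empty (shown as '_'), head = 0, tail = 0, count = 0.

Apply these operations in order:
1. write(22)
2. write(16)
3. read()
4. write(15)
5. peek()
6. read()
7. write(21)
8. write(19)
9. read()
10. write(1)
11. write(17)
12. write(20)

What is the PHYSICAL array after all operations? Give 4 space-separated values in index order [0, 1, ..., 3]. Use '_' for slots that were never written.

Answer: 19 1 17 20

Derivation:
After op 1 (write(22)): arr=[22 _ _ _] head=0 tail=1 count=1
After op 2 (write(16)): arr=[22 16 _ _] head=0 tail=2 count=2
After op 3 (read()): arr=[22 16 _ _] head=1 tail=2 count=1
After op 4 (write(15)): arr=[22 16 15 _] head=1 tail=3 count=2
After op 5 (peek()): arr=[22 16 15 _] head=1 tail=3 count=2
After op 6 (read()): arr=[22 16 15 _] head=2 tail=3 count=1
After op 7 (write(21)): arr=[22 16 15 21] head=2 tail=0 count=2
After op 8 (write(19)): arr=[19 16 15 21] head=2 tail=1 count=3
After op 9 (read()): arr=[19 16 15 21] head=3 tail=1 count=2
After op 10 (write(1)): arr=[19 1 15 21] head=3 tail=2 count=3
After op 11 (write(17)): arr=[19 1 17 21] head=3 tail=3 count=4
After op 12 (write(20)): arr=[19 1 17 20] head=0 tail=0 count=4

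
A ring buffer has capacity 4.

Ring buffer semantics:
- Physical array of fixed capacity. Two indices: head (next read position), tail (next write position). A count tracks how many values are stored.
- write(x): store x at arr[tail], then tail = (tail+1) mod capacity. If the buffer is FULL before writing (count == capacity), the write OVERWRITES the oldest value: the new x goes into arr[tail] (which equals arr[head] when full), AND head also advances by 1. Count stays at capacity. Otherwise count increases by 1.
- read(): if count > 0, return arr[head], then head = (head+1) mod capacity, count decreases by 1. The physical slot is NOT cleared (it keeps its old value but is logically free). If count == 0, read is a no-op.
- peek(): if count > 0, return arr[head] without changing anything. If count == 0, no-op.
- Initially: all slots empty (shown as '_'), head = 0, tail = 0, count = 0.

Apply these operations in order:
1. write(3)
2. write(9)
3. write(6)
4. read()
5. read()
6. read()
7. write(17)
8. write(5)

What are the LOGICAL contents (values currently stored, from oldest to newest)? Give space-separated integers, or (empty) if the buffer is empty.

After op 1 (write(3)): arr=[3 _ _ _] head=0 tail=1 count=1
After op 2 (write(9)): arr=[3 9 _ _] head=0 tail=2 count=2
After op 3 (write(6)): arr=[3 9 6 _] head=0 tail=3 count=3
After op 4 (read()): arr=[3 9 6 _] head=1 tail=3 count=2
After op 5 (read()): arr=[3 9 6 _] head=2 tail=3 count=1
After op 6 (read()): arr=[3 9 6 _] head=3 tail=3 count=0
After op 7 (write(17)): arr=[3 9 6 17] head=3 tail=0 count=1
After op 8 (write(5)): arr=[5 9 6 17] head=3 tail=1 count=2

Answer: 17 5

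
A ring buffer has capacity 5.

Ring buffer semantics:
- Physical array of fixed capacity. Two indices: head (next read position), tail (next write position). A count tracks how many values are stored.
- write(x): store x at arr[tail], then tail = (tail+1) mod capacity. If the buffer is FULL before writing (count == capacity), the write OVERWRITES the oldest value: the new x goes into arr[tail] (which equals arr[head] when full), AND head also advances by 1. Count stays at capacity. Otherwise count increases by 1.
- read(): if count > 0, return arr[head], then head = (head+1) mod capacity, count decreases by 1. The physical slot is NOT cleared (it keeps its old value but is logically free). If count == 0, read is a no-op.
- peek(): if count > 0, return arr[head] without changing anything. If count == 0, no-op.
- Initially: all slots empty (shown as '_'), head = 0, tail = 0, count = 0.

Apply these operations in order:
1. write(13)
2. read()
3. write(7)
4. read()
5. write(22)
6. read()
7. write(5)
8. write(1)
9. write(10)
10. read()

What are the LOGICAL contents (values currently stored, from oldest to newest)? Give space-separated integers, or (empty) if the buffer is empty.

Answer: 1 10

Derivation:
After op 1 (write(13)): arr=[13 _ _ _ _] head=0 tail=1 count=1
After op 2 (read()): arr=[13 _ _ _ _] head=1 tail=1 count=0
After op 3 (write(7)): arr=[13 7 _ _ _] head=1 tail=2 count=1
After op 4 (read()): arr=[13 7 _ _ _] head=2 tail=2 count=0
After op 5 (write(22)): arr=[13 7 22 _ _] head=2 tail=3 count=1
After op 6 (read()): arr=[13 7 22 _ _] head=3 tail=3 count=0
After op 7 (write(5)): arr=[13 7 22 5 _] head=3 tail=4 count=1
After op 8 (write(1)): arr=[13 7 22 5 1] head=3 tail=0 count=2
After op 9 (write(10)): arr=[10 7 22 5 1] head=3 tail=1 count=3
After op 10 (read()): arr=[10 7 22 5 1] head=4 tail=1 count=2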